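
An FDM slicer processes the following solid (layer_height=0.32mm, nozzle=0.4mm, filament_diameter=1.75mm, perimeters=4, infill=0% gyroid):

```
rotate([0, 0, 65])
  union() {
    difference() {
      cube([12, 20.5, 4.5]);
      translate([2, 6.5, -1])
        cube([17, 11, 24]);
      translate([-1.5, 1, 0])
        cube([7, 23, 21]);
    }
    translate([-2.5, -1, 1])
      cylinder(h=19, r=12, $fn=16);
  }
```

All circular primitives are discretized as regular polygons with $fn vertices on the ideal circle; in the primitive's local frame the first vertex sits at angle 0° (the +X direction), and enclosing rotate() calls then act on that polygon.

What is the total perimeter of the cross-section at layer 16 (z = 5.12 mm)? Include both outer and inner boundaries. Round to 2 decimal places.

At z = 5.12 mm: the cube does not reach this height (z outside [0, 4.5]); the cube at (2, 6.5) (footprint 17×11) is included at this height (perimeter 56.00 mm); the cube at (-1.5, 1) (footprint 7×23) is included at this height (perimeter 60.00 mm); Subtracting the remaining from the first: the first operand is absent here, so nothing remains; the r=12 cylinder at (-2.5, -1) contributes a regular 16-gon of circumradius 12 (perimeter = 2·16·12.000·sin(180°/16) = 74.91 mm); Merging all regions: only the r=12 cylinder at (-2.5, -1) is present, so the union is just that shape — boundary = 74.91 mm; (whole slice rotated 65° about Z — lengths, areas and connectivity unchanged). Overall, the cross-section is a single solid region. Total boundary length (outer) = 74.91 mm.

74.91 mm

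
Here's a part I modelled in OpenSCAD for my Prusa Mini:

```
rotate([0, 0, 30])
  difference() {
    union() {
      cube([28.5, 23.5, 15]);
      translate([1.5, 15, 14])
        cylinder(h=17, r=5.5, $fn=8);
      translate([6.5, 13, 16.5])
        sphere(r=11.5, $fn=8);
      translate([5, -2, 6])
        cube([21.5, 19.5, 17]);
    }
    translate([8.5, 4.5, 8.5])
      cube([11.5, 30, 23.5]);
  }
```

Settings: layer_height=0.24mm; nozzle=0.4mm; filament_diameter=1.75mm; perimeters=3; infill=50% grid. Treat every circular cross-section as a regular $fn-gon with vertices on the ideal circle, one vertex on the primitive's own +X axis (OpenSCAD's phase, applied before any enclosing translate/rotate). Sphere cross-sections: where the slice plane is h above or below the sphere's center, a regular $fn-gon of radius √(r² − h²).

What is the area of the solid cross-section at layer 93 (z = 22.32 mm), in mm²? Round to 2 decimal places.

At z = 22.32 mm: the cube is absent (z outside [0, 15]); the cylinder at (1.5, 15): section is a regular 8-gon, circumradius r=5.5 (area = (8/2)·5.500²·sin(360°/8) = 85.56 mm²); the sphere at (6.5, 13): section is a regular 8-gon, circumradius = √(r²−h²) = √(11.5²−5.82²) = 9.919 (area = (8/2)·9.919²·sin(360°/8) = 278.25 mm²); the 21.5×19.5 cube at (5, -2) contributes its full rectangle (area 419.25 mm²); Combining (union): the regions partially overlap — summed areas 783.06 mm² minus the doubly-counted overlap 209.54 mm² gives 573.52 mm² — area = 573.52 mm²; the cube at (8.5, 4.5) (footprint 11.5×30) is included at this height (area 345.00 mm²); After the difference (first − rest): starting from the result so far (573.52 mm²), the 11.5×30 cube at (8.5, 4.5) partially overlaps it — only the 168.62 mm² overlap (of its 345.00 mm²) is removed, clipping the outline — area = 404.90 mm²; (whole slice rotated 30° about Z — lengths, areas and connectivity unchanged). Overall, the cross-section is a single solid region. Net area = 404.90 mm².

404.90 mm²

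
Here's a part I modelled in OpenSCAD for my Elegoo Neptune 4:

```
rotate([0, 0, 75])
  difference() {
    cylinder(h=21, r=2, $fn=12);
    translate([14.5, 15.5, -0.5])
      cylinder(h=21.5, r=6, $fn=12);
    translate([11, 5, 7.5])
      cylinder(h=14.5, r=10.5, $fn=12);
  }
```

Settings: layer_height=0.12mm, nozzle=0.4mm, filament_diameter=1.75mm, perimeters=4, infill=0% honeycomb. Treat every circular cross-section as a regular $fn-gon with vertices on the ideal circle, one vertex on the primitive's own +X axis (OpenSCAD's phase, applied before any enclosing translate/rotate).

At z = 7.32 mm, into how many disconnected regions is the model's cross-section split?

At z = 7.32 mm: the r=2 cylinder gives a regular 12-gon of circumradius 2 (constant along its height); the r=6 cylinder at (14.5, 15.5) gives a regular 12-gon of circumradius 6 (constant along its height); the cylinder at (11, 5) does not reach this height (z outside [7.5, 22]); After the difference (first − rest): starting from the r=2 cylinder, the r=6 cylinder at (14.5, 15.5) misses the remaining region (no effect) — 1 connected region; (rotated 75° about Z; rotation is an isometry so areas/perimeters/island counts are preserved). The result has 1 disconnected region.

1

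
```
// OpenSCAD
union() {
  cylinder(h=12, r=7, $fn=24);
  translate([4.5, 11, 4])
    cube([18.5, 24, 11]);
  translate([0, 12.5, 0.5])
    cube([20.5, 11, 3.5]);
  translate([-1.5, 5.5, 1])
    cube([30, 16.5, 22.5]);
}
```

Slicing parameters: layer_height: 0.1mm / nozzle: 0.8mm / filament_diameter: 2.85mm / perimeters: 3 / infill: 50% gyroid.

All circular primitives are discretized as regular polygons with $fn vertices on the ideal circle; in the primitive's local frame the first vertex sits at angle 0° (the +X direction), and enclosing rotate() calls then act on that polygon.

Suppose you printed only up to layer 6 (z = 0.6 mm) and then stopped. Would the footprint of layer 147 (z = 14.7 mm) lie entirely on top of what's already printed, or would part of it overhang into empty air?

part overhangs

Compare the two slices. At z = 0.6: the r=7 cylinder gives a regular 24-gon of circumradius 7 (constant along its height) (area = (24/2)·7.000²·sin(360°/24) = 152.19 mm²); the cube at (4.5, 11) is absent (z outside [4, 15]); the cube at (0, 12.5) (footprint 20.5×11) is included at this height (area 225.50 mm²); the cube at (-1.5, 5.5) does not reach this height (z outside [1, 23.5]); Merging all regions: the 2 present regions are separate (no shared area or edge), so areas and boundary lengths simply add and each stays a separate island — area = 377.69 mm². At z = 14.7: the cylinder is absent (z outside [0, 12]); the cube at (4.5, 11) is present — its section is the full 18.5×24 rectangle (area 444.00 mm²); the cube at (0, 12.5) is absent (z outside [0.5, 4]); the cube at (-1.5, 5.5) is present — its section is the full 30×16.5 rectangle (area 495.00 mm²); Taking the union: the regions partially overlap — summed areas 939.00 mm² minus the doubly-counted overlap 203.50 mm² gives 735.50 mm² — area = 735.50 mm². Checking containment: at z = 14.7 the cross-section extends beyond the z = 0.6 cross-section by about 510.40 mm².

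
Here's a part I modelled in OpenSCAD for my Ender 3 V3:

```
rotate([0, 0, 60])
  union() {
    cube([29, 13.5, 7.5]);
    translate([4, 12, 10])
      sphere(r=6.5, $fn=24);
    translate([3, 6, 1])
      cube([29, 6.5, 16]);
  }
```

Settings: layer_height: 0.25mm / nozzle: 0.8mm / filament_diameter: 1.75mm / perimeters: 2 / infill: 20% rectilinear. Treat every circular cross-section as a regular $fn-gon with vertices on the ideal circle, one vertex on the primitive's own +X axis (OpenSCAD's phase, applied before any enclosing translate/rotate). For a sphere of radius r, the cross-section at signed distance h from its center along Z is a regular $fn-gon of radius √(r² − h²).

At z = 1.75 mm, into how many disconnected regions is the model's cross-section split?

At z = 1.75 mm: the 29×13.5 cube contributes its full rectangle; the sphere at (4, 12) does not reach this height (|z−center|=8.250 > r=6.5); the 29×6.5 cube at (3, 6) contributes its full rectangle; Taking the union: the regions partially overlap (shared area 169.00 mm²), so overlapping operands fuse into one piece — 1 connected region; (whole slice rotated 60° about Z — lengths, areas and connectivity unchanged). The result has 1 disconnected region.

1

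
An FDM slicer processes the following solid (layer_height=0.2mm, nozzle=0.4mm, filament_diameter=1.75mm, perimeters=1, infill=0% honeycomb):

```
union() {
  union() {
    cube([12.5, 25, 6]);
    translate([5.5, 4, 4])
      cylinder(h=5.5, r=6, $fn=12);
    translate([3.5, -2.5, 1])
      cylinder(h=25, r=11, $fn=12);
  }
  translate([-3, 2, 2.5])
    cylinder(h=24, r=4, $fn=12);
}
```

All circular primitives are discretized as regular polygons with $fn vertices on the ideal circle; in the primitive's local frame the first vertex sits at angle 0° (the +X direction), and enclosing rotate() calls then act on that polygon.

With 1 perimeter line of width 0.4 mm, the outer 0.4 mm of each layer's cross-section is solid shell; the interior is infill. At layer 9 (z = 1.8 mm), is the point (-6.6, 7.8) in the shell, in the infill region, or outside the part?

At z = 1.8 mm: the cube is present — its section is the full 12.5×25 rectangle; the cylinder at (5.5, 4) is not intersected at this z (z outside [4, 9.5]); the cylinder at (3.5, -2.5): section is a regular 12-gon, circumradius r=11; Taking the union: the regions partially overlap (shared area 89.27 mm²), so overlapping operands fuse into one piece — 1 connected region; the cylinder at (-3, 2) does not reach this height (z outside [2.5, 26.5]); Taking the union: only the result so far is present, so the union is just that shape — 1 connected region. Overall, the cross-section is a single solid region. The nearest boundary edge runs (-6.03, 3.00)→(-2.00, 7.03); distance from the point to it = 3.80 mm. The point is not inside any of the regions above, so it lies outside the cross-section (3.80 mm from the nearest boundary).

outside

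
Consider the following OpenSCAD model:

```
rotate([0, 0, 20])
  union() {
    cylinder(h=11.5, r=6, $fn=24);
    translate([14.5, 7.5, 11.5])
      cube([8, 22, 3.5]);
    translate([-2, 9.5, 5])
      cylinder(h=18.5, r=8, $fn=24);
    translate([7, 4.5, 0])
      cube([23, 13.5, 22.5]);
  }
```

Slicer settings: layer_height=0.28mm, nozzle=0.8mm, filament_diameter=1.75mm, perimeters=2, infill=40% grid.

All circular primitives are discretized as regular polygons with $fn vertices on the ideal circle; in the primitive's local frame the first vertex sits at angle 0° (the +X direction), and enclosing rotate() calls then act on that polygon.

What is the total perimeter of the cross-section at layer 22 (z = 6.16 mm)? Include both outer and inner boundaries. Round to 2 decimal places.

At z = 6.16 mm: the r=6 cylinder contributes a regular 24-gon of circumradius 6 (perimeter = 2·24·6.000·sin(180°/24) = 37.59 mm); the cube at (14.5, 7.5) does not reach this height (z outside [11.5, 15]); the cylinder at (-2, 9.5): section is a regular 24-gon, circumradius r=8 (perimeter = 2·24·8.000·sin(180°/24) = 50.12 mm); the 23×13.5 cube at (7, 4.5) contributes its full rectangle (perimeter 73.00 mm); Taking the union: the regions partially overlap (shared area 28.53 mm²), so the edge portions inside another operand are dropped and the merged outline is re-measured after clipping — boundary = 138.73 mm; (rotated 20° about Z; rotation is an isometry so areas/perimeters/island counts are preserved). Overall, the cross-section has 2 separate islands. Total boundary length (outer) = 138.73 mm.

138.73 mm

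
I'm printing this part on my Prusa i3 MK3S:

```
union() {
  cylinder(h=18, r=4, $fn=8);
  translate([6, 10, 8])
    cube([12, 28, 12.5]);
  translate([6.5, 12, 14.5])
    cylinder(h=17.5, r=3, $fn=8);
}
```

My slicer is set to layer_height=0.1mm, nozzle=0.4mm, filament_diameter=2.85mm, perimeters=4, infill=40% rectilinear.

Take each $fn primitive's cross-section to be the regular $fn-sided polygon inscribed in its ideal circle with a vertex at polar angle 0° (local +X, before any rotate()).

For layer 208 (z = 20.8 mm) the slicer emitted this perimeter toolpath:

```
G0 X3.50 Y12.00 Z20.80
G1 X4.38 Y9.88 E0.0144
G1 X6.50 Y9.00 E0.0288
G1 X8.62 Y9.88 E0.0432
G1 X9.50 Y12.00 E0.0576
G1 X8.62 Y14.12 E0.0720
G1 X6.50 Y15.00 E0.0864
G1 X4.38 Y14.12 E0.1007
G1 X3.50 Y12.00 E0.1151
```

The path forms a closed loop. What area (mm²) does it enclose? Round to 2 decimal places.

Apply the shoelace formula to the sequence of (X, Y) vertices; enclosed area = 25.44 mm².

25.44 mm²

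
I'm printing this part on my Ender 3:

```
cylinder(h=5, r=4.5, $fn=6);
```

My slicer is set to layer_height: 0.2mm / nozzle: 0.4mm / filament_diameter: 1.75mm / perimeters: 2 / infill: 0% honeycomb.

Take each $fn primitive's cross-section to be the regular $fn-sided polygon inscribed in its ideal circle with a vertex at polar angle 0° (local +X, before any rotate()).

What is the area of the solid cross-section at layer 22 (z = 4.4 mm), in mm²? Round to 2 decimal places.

At z = 4.4 mm: the r=4.5 cylinder gives a regular 6-gon of circumradius 4.5 (constant along its height) (area = (6/2)·4.500²·sin(360°/6) = 52.61 mm²). Overall, the cross-section is a single solid region. Net area = 52.61 mm².

52.61 mm²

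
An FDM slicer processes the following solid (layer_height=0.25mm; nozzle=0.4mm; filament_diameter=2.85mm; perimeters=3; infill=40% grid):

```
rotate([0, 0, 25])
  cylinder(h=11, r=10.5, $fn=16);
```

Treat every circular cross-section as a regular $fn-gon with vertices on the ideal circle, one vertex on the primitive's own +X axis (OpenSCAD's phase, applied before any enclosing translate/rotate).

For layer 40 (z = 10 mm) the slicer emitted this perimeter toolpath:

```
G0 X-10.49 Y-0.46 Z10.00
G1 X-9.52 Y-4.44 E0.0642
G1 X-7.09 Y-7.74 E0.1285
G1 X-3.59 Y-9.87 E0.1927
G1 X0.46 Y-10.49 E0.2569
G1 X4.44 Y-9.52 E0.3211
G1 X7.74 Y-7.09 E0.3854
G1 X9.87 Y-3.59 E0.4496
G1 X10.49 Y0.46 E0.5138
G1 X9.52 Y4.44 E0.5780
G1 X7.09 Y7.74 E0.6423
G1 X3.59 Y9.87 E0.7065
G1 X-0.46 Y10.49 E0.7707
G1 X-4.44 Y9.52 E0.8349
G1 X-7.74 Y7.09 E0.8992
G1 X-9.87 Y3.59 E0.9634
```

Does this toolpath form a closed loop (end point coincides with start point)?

no

Start point (G0): (-10.49, -0.46). End point (last G1): the path does not return to the start — open.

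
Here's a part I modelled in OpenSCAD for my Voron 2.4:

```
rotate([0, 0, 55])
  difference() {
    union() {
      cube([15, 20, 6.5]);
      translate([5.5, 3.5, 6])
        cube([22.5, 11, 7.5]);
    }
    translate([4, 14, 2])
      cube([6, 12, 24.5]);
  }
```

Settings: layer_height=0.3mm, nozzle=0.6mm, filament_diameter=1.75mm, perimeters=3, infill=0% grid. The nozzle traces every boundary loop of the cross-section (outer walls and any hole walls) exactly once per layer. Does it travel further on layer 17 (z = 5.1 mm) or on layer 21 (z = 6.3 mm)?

Layer 17 (z = 5.1): the cube (footprint 15×20) is included at this height (perimeter 70.00 mm); the cube at (5.5, 3.5) is not intersected at this z (z outside [6, 13.5]); Merging all regions: only the 15×20 cube is present, so the union is just that shape — boundary = 70.00 mm; the 6×12 cube at (4, 14) contributes its full rectangle (perimeter 36.00 mm); After the difference (first − rest): starting from the result so far, the 6×12 cube at (4, 14) partially overlaps it — only the 36.00 mm² overlap (of its 72.00 mm²) is removed, clipping the outline — boundary = 82.00 mm; (rotated 55° about Z; rotation is an isometry so areas/perimeters/island counts are preserved). So its perimeter = 82.00 mm. Layer 21 (z = 6.3): the cube is present — its section is the full 15×20 rectangle (perimeter 70.00 mm); the cube at (5.5, 3.5) (footprint 22.5×11) is included at this height (perimeter 67.00 mm); Merging all regions: the regions partially overlap (shared area 104.50 mm²), so the edge portions inside another operand are dropped and the merged outline is re-measured after clipping — boundary = 96.00 mm; the cube at (4, 14) is present — its section is the full 6×12 rectangle (perimeter 36.00 mm); Subtracting the remaining from the first: starting from that combined region, the 6×12 cube at (4, 14) partially overlaps it — only the 36.00 mm² overlap (of its 72.00 mm²) is removed, clipping the outline — boundary = 108.00 mm; (whole slice rotated 55° about Z — lengths, areas and connectivity unchanged). So its perimeter = 108.00 mm. Layer 21 is larger (108.00 vs 82.00 mm).

layer 21 (z = 6.3 mm)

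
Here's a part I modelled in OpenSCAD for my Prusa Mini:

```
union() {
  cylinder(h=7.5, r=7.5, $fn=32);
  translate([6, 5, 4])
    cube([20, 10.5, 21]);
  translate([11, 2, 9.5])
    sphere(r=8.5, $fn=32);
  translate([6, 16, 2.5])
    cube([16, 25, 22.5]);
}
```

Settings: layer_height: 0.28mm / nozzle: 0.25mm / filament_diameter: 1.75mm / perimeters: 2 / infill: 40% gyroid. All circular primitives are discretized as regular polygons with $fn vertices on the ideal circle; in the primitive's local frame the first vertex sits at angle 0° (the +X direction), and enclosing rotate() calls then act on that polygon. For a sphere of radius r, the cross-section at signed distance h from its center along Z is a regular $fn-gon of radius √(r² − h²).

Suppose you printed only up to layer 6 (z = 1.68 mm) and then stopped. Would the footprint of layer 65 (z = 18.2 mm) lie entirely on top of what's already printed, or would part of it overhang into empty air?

Compare the two slices. At z = 1.68: the r=7.5 cylinder gives a regular 32-gon of circumradius 7.5 (constant along its height) (area = (32/2)·7.500²·sin(360°/32) = 175.58 mm²); the cube at (6, 5) is absent (z outside [4, 25]); the sphere at (11, 2): section is a regular 32-gon, circumradius = √(r²−h²) = √(8.5²−7.82²) = 3.331 (area = (32/2)·3.331²·sin(360°/32) = 34.64 mm²); the cube at (6, 16) is absent (z outside [2.5, 25]); Taking the union: the 2 present regions are separate (no shared area or edge), so areas and boundary lengths simply add and each stays a separate island — area = 210.22 mm². At z = 18.2: the cylinder does not reach this height (z outside [0, 7.5]); the cube at (6, 5) (footprint 20×10.5) is included at this height (area 210.00 mm²); the sphere at (11, 2) does not reach this height (|z−center|=8.700 > r=8.5); the cube at (6, 16) (footprint 16×25) is included at this height (area 400.00 mm²); Taking the union: the 2 present regions are separate (no shared area or edge), so areas and boundary lengths simply add and each stays a separate island — area = 610.00 mm². Checking containment: at z = 18.2 the cross-section extends beyond the z = 1.68 cross-section by about 609.38 mm².

part overhangs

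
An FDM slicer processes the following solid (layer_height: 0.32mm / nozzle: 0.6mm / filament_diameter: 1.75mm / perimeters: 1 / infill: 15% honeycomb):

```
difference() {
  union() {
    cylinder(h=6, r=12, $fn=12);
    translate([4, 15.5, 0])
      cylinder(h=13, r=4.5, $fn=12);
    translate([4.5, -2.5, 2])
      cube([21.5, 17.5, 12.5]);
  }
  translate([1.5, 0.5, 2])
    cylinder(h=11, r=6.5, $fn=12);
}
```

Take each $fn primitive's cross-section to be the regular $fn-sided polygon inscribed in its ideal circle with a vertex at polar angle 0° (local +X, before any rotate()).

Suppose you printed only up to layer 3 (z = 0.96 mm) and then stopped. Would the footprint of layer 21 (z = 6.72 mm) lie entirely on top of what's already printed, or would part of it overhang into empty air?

part overhangs

Compare the two slices. At z = 0.96: the cylinder: section is a regular 12-gon, circumradius r=12 (area = (12/2)·12.000²·sin(360°/12) = 432.00 mm²); the r=4.5 cylinder at (4, 15.5) contributes a regular 12-gon of circumradius 4.5 (area = (12/2)·4.500²·sin(360°/12) = 60.75 mm²); the cube at (4.5, -2.5) is absent (z outside [2, 14.5]); Merging all regions: the 2 present regions are separate (no shared area or edge), so areas and boundary lengths simply add and each stays a separate island — area = 492.75 mm²; the cylinder at (1.5, 0.5) does not reach this height (z outside [2, 13]); Subtracting the remaining from the first: none of the subtracted shapes is present at this height, so the result so far is unchanged — area = 492.75 mm². At z = 6.72: the cylinder is absent (z outside [0, 6]); the cylinder at (4, 15.5): section is a regular 12-gon, circumradius r=4.5 (area = (12/2)·4.500²·sin(360°/12) = 60.75 mm²); the cube at (4.5, -2.5) is present — its section is the full 21.5×17.5 rectangle (area 376.25 mm²); Merging all regions: the regions partially overlap — summed areas 437.00 mm² minus the doubly-counted overlap 11.00 mm² gives 426.00 mm² — area = 426.00 mm²; the cylinder at (1.5, 0.5): section is a regular 12-gon, circumradius r=6.5 (area = (12/2)·6.500²·sin(360°/12) = 126.75 mm²); Taking the first minus the rest: starting from that combined region (426.00 mm²), the r=6.5 cylinder at (1.5, 0.5) partially overlaps it — only the 22.69 mm² overlap (of its 126.75 mm²) is removed, clipping the outline — area = 403.31 mm². Checking containment: at z = 6.72 the cross-section extends beyond the z = 0.96 cross-section by about 290.62 mm².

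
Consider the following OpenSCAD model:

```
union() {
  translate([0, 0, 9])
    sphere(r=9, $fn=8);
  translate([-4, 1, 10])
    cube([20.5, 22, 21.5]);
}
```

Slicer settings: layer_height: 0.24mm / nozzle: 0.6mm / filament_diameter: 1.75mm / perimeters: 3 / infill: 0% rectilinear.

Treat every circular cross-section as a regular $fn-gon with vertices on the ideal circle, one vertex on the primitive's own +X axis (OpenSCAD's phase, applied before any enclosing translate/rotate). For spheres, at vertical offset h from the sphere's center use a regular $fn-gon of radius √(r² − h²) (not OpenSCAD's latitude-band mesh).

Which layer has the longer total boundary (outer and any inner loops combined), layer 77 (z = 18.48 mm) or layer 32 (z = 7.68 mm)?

layer 77 (z = 18.48 mm)

Layer 77 (z = 18.48): the sphere is not intersected at this z (|z−center|=9.480 > r=9); the cube at (-4, 1) (footprint 20.5×22) is included at this height (perimeter 85.00 mm); Taking the union: only the 20.5×22 cube at (-4, 1) is present, so the union is just that shape — boundary = 85.00 mm. So its perimeter = 85.00 mm. Layer 32 (z = 7.68): the r=9 sphere contributes a regular 8-gon of circumradius √(9²−1.32²) = 8.903 (perimeter = 2·8·8.903·sin(180°/8) = 54.51 mm); the cube at (-4, 1) does not reach this height (z outside [10, 31.5]); Combining (union): only the r=9 sphere is present, so the union is just that shape — boundary = 54.51 mm. So its perimeter = 54.51 mm. Layer 77 is larger (85.00 vs 54.51 mm).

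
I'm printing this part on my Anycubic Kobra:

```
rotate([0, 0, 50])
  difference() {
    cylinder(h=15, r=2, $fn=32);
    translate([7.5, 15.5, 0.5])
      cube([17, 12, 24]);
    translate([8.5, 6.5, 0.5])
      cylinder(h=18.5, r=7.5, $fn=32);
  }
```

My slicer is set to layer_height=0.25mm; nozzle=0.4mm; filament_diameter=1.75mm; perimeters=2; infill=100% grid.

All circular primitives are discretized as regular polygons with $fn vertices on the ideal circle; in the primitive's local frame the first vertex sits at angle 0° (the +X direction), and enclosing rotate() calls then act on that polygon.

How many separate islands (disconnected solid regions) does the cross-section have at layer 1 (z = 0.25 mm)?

At z = 0.25 mm: the r=2 cylinder contributes a regular 32-gon of circumradius 2; the cube at (7.5, 15.5) is absent (z outside [0.5, 24.5]); the cylinder at (8.5, 6.5) is absent (z outside [0.5, 19]); Taking the first minus the rest: none of the subtracted shapes is present at this height, so the r=2 cylinder is unchanged — 1 connected region; (whole slice rotated 50° about Z — lengths, areas and connectivity unchanged). Overall, the cross-section is a single solid region. Island count = 1.

1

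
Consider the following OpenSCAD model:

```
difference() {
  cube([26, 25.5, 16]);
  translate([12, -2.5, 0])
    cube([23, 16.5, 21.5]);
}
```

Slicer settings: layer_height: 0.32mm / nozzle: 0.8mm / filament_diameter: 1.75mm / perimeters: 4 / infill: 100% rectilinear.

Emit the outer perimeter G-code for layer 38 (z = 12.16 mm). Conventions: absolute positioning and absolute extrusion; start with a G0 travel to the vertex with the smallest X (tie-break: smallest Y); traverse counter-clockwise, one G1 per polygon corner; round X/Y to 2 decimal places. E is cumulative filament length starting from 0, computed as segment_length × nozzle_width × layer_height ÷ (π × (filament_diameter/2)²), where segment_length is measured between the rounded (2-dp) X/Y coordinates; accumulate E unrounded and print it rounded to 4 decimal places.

G0 X0.00 Y0.00 Z12.16
G1 X12.00 Y0.00 E1.2772
G1 X12.00 Y14.00 E2.7672
G1 X26.00 Y14.00 E4.2573
G1 X26.00 Y25.50 E5.4813
G1 X0.00 Y25.50 E8.2485
G1 X0.00 Y0.00 E10.9625

At z = 12.16 mm: the 26×25.5 cube contributes its full rectangle; the 23×16.5 cube at (12, -2.5) contributes its full rectangle; Taking the first minus the rest: starting from the 26×25.5 cube, the 23×16.5 cube at (12, -2.5) partially overlaps it — only the 196.00 mm² overlap (of its 379.50 mm²) is removed, clipping the outline — 1 connected region. The outline is a single polygon with 6 vertices. Extrusion per mm of travel: 0.8 × 0.32 / (π × 0.875²) = 0.106432. Accumulating E over each segment gives final E = 10.9625.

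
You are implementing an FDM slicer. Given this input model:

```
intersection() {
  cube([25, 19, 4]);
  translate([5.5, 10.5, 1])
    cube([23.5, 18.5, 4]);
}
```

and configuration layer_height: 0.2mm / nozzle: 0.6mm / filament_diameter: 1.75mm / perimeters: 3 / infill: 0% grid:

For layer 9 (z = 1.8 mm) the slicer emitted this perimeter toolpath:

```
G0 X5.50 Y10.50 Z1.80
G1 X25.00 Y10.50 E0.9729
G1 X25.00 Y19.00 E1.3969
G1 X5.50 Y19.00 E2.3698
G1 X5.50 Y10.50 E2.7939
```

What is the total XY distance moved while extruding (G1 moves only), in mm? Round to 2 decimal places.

56.00 mm

Sum the Euclidean lengths of each G1 segment: total = 56.00 mm.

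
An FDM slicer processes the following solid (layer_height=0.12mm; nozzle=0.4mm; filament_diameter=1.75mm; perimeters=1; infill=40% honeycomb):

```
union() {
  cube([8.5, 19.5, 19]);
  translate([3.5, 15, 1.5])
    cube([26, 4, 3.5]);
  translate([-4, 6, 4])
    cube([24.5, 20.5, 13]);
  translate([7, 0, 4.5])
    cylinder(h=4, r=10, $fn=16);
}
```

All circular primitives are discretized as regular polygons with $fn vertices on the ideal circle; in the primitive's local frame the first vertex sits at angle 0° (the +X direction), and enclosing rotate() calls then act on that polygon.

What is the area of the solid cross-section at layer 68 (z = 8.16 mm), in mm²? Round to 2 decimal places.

At z = 8.16 mm: the cube is present — its section is the full 8.5×19.5 rectangle (area 165.75 mm²); the cube at (3.5, 15) is not intersected at this z (z outside [1.5, 5]); the cube at (-4, 6) (footprint 24.5×20.5) is included at this height (area 502.25 mm²); the r=10 cylinder at (7, 0) gives a regular 16-gon of circumradius 10 (constant along its height) (area = (16/2)·10.000²·sin(360°/16) = 306.15 mm²); Merging all regions: the regions partially overlap — summed areas 974.15 mm² minus the doubly-counted overlap 208.20 mm² gives 765.95 mm² — area = 765.95 mm². Overall, the cross-section is a single solid region. Net area = 765.95 mm².

765.95 mm²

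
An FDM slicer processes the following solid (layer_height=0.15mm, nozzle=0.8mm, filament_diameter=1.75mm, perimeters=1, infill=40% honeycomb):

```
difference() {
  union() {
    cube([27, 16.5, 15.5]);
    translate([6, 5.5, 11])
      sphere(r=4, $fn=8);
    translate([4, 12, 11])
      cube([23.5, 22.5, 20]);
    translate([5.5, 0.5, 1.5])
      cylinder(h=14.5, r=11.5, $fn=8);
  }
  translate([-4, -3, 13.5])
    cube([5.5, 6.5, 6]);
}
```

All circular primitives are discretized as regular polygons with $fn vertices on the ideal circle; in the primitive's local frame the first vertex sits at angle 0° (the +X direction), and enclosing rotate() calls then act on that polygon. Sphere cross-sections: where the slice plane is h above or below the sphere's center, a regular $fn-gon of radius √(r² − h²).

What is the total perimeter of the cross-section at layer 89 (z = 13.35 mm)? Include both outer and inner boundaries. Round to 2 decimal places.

143.80 mm

At z = 13.35 mm: the cube (footprint 27×16.5) is included at this height (perimeter 87.00 mm); the r=4 sphere at (6, 5.5) contributes a regular 8-gon of circumradius √(4²−2.35²) = 3.237 (perimeter = 2·8·3.237·sin(180°/8) = 19.82 mm); the cube at (4, 12) (footprint 23.5×22.5) is included at this height (perimeter 92.00 mm); the cylinder at (5.5, 0.5): section is a regular 8-gon, circumradius r=11.5 (perimeter = 2·8·11.500·sin(180°/8) = 70.41 mm); Merging all regions: the regions partially overlap (shared area 292.08 mm²), so the edge portions inside another operand are dropped and the merged outline is re-measured after clipping — boundary = 143.80 mm; the cube at (-4, -3) is absent (z outside [13.5, 19.5]); Taking the first minus the rest: none of the subtracted shapes is present at this height, so that combined region is unchanged — boundary = 143.80 mm. Overall, the cross-section is a single solid region. Total boundary length (outer) = 143.80 mm.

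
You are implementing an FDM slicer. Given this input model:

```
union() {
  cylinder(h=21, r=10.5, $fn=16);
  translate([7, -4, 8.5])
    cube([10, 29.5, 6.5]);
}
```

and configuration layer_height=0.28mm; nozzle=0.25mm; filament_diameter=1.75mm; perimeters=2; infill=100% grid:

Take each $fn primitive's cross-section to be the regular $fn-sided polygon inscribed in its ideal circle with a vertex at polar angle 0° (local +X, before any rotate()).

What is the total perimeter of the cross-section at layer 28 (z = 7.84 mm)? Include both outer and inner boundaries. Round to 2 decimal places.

65.55 mm

At z = 7.84 mm: the r=10.5 cylinder gives a regular 16-gon of circumradius 10.5 (constant along its height) (perimeter = 2·16·10.500·sin(180°/16) = 65.55 mm); the cube at (7, -4) does not reach this height (z outside [8.5, 15]); Merging all regions: only the r=10.5 cylinder is present, so the union is just that shape — boundary = 65.55 mm. Overall, the cross-section is a single solid region. Total boundary length (outer) = 65.55 mm.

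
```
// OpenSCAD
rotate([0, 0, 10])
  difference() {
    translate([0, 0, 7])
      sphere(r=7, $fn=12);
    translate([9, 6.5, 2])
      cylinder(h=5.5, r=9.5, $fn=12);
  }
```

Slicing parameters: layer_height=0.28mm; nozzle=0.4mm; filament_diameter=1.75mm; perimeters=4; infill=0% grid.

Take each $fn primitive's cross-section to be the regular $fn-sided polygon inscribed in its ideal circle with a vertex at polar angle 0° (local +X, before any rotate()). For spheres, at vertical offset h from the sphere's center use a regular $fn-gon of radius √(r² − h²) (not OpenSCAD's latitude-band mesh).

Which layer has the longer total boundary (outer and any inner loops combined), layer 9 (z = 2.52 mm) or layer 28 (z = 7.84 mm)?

Layer 9 (z = 2.52): the sphere: section is a regular 12-gon, circumradius = √(r²−h²) = √(7²−4.48²) = 5.379 (perimeter = 2·12·5.379·sin(180°/12) = 33.41 mm); the r=9.5 cylinder at (9, 6.5) contributes a regular 12-gon of circumradius 9.5 (perimeter = 2·12·9.500·sin(180°/12) = 59.01 mm); After the difference (first − rest): starting from the r=7 sphere, the r=9.5 cylinder at (9, 6.5) partially overlaps it — only the 20.87 mm² overlap (of its 270.75 mm²) is removed, clipping the outline — boundary = 32.17 mm; (rotated 10° about Z; rotation is an isometry so areas/perimeters/island counts are preserved). So its perimeter = 32.17 mm. Layer 28 (z = 7.84): the r=7 sphere slices to a regular 12-gon of circumradius 6.949 (√(r²−h²) with h=0.84 from center) (perimeter = 2·12·6.949·sin(180°/12) = 43.17 mm); the cylinder at (9, 6.5) does not reach this height (z outside [2, 7.5]); Subtracting the remaining from the first: none of the subtracted shapes is present at this height, so the r=7 sphere is unchanged — boundary = 43.17 mm; (rotated 10° about Z; rotation is an isometry so areas/perimeters/island counts are preserved). So its perimeter = 43.17 mm. Layer 28 is larger (43.17 vs 32.17 mm).

layer 28 (z = 7.84 mm)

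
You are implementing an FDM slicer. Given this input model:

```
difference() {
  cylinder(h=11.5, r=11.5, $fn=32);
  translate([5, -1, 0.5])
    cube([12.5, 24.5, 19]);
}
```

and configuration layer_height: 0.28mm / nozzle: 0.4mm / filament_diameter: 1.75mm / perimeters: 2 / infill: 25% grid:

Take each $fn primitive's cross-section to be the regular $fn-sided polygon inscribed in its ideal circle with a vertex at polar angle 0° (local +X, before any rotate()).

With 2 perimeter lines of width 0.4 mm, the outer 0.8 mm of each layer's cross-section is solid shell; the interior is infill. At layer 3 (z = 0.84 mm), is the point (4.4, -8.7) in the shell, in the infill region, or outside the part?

infill

At z = 0.84 mm: the cylinder: section is a regular 32-gon, circumradius r=11.5; the cube at (5, -1) (footprint 12.5×24.5) is included at this height; After the difference (first − rest): starting from the r=11.5 cylinder, the 12.5×24.5 cube at (5, -1) partially overlaps it — only the 54.20 mm² overlap (of its 306.25 mm²) is removed, clipping the outline — 1 connected region. Overall, the cross-section is a single solid region. The nearest boundary edge runs (6.39, -9.56)→(4.40, -10.62); distance from the point to it = 1.70 mm. The point is inside the cross-section and 1.70 mm from the nearest boundary — more than the 0.8 mm shell width (2 × 0.4), so it's in the infill interior.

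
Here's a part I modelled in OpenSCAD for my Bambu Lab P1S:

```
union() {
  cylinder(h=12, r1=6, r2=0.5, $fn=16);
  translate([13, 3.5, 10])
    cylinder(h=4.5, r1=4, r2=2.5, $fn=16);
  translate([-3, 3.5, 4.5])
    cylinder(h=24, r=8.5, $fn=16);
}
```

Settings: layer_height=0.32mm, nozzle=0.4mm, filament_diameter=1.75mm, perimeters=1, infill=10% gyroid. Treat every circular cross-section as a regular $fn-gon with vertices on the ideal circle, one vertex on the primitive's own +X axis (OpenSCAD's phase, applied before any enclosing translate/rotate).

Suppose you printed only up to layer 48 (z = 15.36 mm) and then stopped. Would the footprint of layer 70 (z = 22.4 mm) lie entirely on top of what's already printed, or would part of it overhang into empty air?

entirely on top

Compare the two slices. At z = 15.36: the cone does not reach this height (z outside [0, 12]); the cone at (13, 3.5) is absent (z outside [10, 14.5]); the r=8.5 cylinder at (-3, 3.5) gives a regular 16-gon of circumradius 8.5 (constant along its height) (area = (16/2)·8.500²·sin(360°/16) = 221.19 mm²); Combining (union): only the r=8.5 cylinder at (-3, 3.5) is present, so the union is just that shape — area = 221.19 mm². At z = 22.4: the cone is not intersected at this z (z outside [0, 12]); the cone at (13, 3.5) is not intersected at this z (z outside [10, 14.5]); the r=8.5 cylinder at (-3, 3.5) gives a regular 16-gon of circumradius 8.5 (constant along its height) (area = (16/2)·8.500²·sin(360°/16) = 221.19 mm²); Combining (union): only the r=8.5 cylinder at (-3, 3.5) is present, so the union is just that shape — area = 221.19 mm². Checking containment: the cross-section at z = 22.4 is a subset of the cross-section at z = 15.36.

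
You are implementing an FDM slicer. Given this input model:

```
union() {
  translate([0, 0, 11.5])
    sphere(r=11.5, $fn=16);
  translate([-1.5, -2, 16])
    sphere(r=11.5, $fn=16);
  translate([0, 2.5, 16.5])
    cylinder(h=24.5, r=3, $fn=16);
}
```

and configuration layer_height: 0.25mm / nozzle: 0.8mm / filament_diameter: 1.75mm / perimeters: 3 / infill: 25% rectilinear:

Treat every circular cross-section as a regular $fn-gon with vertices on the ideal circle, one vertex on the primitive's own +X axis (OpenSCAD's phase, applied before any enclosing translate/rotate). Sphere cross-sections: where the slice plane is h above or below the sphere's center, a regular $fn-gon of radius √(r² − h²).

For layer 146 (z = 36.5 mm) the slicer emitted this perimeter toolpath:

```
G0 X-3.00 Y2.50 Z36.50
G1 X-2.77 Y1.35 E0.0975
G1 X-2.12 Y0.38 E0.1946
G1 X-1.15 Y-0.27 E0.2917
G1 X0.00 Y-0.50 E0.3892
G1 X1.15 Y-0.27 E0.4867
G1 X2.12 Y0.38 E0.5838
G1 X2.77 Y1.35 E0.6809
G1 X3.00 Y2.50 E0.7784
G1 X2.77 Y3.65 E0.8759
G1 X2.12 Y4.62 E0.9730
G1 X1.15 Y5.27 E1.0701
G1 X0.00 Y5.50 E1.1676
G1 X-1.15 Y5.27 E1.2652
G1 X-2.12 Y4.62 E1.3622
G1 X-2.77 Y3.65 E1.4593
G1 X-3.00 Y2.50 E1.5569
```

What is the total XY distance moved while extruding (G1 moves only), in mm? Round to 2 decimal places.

18.72 mm

Sum the Euclidean lengths of each G1 segment: total = 18.72 mm.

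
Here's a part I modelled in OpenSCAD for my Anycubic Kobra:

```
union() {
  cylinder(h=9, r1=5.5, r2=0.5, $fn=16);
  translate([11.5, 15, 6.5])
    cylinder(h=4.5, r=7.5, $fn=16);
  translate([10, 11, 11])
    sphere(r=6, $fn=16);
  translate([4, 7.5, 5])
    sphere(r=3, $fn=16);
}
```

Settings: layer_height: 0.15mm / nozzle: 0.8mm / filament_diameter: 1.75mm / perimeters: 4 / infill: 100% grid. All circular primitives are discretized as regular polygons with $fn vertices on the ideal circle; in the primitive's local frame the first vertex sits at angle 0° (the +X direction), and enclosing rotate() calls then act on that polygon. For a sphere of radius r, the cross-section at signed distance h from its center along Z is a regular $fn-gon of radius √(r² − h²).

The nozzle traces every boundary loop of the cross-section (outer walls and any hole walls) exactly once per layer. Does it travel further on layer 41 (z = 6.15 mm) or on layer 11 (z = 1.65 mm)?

layer 41 (z = 6.15 mm)

Layer 41 (z = 6.15): the cone contributes a regular 16-gon of circumradius 2.083 (interpolated between r1=5.5 and r2=0.5 at t=0.683) (perimeter = 2·16·2.083·sin(180°/16) = 13.01 mm); the cylinder at (11.5, 15) is not intersected at this z (z outside [6.5, 11]); the sphere at (10, 11): section is a regular 16-gon, circumradius = √(r²−h²) = √(6²−4.85²) = 3.532 (perimeter = 2·16·3.532·sin(180°/16) = 22.05 mm); the sphere at (4, 7.5): section is a regular 16-gon, circumradius = √(r²−h²) = √(3²−1.15²) = 2.771 (perimeter = 2·16·2.771·sin(180°/16) = 17.30 mm); Merging all regions: the 3 present regions are separate (no shared area or edge), so areas and boundary lengths simply add and each stays a separate island — boundary = 52.36 mm. So its perimeter = 52.36 mm. Layer 11 (z = 1.65): the cone contributes a regular 16-gon of circumradius 4.583 (interpolated between r1=5.5 and r2=0.5 at t=0.183) (perimeter = 2·16·4.583·sin(180°/16) = 28.61 mm); the cylinder at (11.5, 15) is not intersected at this z (z outside [6.5, 11]); the sphere at (10, 11) is not intersected at this z (|z−center|=9.350 > r=6); the sphere at (4, 7.5) is not intersected at this z (|z−center|=3.350 > r=3); Taking the union: only the cone is present, so the union is just that shape — boundary = 28.61 mm. So its perimeter = 28.61 mm. Layer 41 is larger (52.36 vs 28.61 mm).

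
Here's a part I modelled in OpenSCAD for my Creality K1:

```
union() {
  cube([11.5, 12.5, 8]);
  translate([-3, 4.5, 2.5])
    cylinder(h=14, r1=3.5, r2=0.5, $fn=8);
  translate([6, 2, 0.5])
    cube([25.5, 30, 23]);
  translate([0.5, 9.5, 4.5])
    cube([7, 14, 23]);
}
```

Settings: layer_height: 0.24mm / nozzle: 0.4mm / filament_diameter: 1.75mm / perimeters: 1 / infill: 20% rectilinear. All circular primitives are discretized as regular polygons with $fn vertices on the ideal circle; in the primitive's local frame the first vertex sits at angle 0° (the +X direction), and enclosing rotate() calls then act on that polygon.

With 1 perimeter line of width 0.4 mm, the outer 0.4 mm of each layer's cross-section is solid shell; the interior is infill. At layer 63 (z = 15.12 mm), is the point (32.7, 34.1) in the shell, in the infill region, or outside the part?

At z = 15.12 mm: the cube is not intersected at this z (z outside [0, 8]); the cone at (-3, 4.5): at t=0.901 of its height the radius interpolates to r₁+(r₂−r₁)t = 0.796, giving a regular 8-gon of that circumradius; the 25.5×30 cube at (6, 2) contributes its full rectangle; the cube at (0.5, 9.5) (footprint 7×14) is included at this height; Combining (union): the regions partially overlap (shared area 21.00 mm²), so overlapping operands fuse into one piece — 2 connected regions. Overall, the cross-section has 2 separate islands. The nearest boundary edge runs (6.00, 32.00)→(31.50, 32.00); distance from the point to it = 2.42 mm. The point is not inside any of the regions above, so it lies outside the cross-section (2.42 mm from the nearest boundary).

outside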